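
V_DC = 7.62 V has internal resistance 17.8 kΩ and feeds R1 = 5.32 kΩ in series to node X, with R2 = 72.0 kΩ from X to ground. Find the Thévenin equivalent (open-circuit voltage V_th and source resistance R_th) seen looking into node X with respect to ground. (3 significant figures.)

R1' = 17.8 + 5.32 = 23.12 kΩ (source resistance + R1).
With X open, the divider is unloaded: V_th = 7.62 × 72.0/95.12 = 5.768 V.
Zeroing V_DC shorts the top of R1' to ground, so R_th = R1' ‖ R2 = 17.50 kΩ.

V_th ≈ 5.77 V, R_th ≈ 17.5 kΩ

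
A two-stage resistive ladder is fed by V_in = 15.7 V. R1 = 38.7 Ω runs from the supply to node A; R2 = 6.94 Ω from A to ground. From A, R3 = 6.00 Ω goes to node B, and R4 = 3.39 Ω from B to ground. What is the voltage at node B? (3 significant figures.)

Looking into the second stage from A: R3 + R4 = 9.390 Ω appears in parallel with R2.
Effective lower resistance at A: R2 ‖ 9.390 = 3.991 Ω.
So V_A = 15.7 × 0.09348 = 1.468 V.
Then the unloaded second divider: V_B = V_A × R4/(R3+R4) = 1.468 × 0.3610 = 0.5298 V.

V_B ≈ 0.530 V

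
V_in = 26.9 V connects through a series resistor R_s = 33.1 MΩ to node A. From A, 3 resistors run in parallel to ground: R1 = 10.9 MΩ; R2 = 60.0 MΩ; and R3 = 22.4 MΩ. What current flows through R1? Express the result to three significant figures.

I ≈ 0.407 µA

Equivalent of the parallel group: R_p = 6.534 MΩ.
V_A by voltage divider: V_A = 26.9 × 6.534/(33.1 + 6.534) = 4.435 V.
Branch current I = V_A/R1 = 4.435/10.9 = 0.4068 µA.
(Check via current divider: I_total = 0.6787 µA; share G_k/ΣG = 0.5994 → same result.)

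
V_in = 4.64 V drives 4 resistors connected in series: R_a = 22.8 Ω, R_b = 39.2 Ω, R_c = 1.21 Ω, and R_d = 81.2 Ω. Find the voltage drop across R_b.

V ≈ 1.26 V

ΣR = 22.8 + 39.2 + 1.21 + 81.2 = 144.4 Ω.
Voltage divider: V = V_in · (39.20 / 144.4) = 4.64 × 0.2714 = 1.260 V.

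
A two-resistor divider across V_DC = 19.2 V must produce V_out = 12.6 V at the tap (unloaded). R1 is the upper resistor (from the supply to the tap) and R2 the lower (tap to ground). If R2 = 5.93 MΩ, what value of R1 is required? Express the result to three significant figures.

R1 ≈ 3.11 MΩ

V_out/V_DC = R2/(R1+R2) = 0.6562.
R1 = R2·(1/k − 1) = 5.93 × 0.5238 = 3.106 MΩ.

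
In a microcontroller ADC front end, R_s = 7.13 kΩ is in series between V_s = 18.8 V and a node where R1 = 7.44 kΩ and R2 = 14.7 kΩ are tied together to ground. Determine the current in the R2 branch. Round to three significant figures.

Equivalent of the parallel group: R_p = 4.940 kΩ.
V_A by voltage divider: V_A = 18.8 × 4.940/(7.13 + 4.940) = 7.694 V.
I(R2) = V_A / R2 = 7.694/14.7 = 0.5234 mA.

I ≈ 0.523 mA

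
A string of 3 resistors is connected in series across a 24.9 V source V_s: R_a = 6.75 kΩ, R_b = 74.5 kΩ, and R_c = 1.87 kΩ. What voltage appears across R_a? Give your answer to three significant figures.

V ≈ 2.02 V

Series total: ΣR = 6.75 + 74.5 + 1.87 = 83.12 kΩ.
By the voltage-divider rule, V = 24.9 × 6.750/83.12 = 2.022 V.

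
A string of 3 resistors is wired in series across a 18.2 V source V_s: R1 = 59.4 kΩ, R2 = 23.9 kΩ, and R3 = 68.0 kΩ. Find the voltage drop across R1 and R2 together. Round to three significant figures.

Total series resistance ΣR = 59.4 + 23.9 + 68.0 = 151.3 kΩ.
R_{R1..R2} = 59.4 + 23.9 = 83.30 kΩ.
V = V_s · R/ΣR = 18.2 × 0.5506 = 10.02 V.

V ≈ 10.0 V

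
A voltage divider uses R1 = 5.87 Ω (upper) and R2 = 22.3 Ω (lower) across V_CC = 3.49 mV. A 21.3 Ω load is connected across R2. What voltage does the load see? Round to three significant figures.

V_out ≈ 2.27 mV

First combine the lower leg with the load: R2 ‖ R_L = 10.89 Ω.
Then V_out = V_CC · R2'/(R1 + R2') = 3.49 × 10.89/16.76 = 2.268 mV.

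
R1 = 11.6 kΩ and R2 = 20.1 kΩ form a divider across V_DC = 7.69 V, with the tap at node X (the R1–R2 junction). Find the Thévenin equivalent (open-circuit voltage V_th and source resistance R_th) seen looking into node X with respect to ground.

V_th ≈ 4.88 V, R_th ≈ 7.36 kΩ

V_th is the unloaded tap voltage: V_DC · R2/(R1+R2) = 7.69 × 0.6341 = 4.876 V.
Zeroing V_DC shorts the top of R1 to ground, so R_th = R1 ‖ R2 = 7.355 kΩ.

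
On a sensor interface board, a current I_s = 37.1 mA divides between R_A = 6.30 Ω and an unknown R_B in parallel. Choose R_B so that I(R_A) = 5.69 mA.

The fraction through R_A equals R_B/(R_A+R_B).
5.69/37.1 = R_B/(R_A + R_B) → R_B = R_A · (0.1534)/(1 − 0.1534) = 6.30 × 0.1812 = 1.141 Ω.

R_B ≈ 1.14 Ω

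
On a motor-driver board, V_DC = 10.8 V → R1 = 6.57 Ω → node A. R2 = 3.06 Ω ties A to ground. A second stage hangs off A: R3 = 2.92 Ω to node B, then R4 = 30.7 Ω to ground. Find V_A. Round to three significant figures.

The second stage (R3 + R4 = 33.62 Ω) loads node A in parallel with R2.
Effective lower resistance at A: R2 ‖ 33.62 = 2.805 Ω.
First divider: V_A = V_DC · 2.805/(6.57 + 2.805) = 3.231 V.

V_A ≈ 3.23 V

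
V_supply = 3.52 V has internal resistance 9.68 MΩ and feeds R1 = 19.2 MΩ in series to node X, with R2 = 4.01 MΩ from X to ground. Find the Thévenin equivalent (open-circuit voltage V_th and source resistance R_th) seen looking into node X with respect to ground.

R1' = 9.68 + 19.2 = 28.88 MΩ (source resistance + R1).
With X open, the divider is unloaded: V_th = 3.52 × 4.01/32.89 = 0.4292 V.
With V_supply suppressed (replaced by a short), R_th = R1' ‖ R2 = (28.88 × 4.01)/(28.88 + 4.01) = 3.521 MΩ.

V_th ≈ 0.429 V, R_th ≈ 3.52 MΩ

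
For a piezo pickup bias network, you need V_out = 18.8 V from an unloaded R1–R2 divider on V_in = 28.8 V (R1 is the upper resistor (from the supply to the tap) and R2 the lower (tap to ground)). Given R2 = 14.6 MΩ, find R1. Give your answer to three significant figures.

R1 ≈ 7.77 MΩ

The divider ratio is R2/(R1+R2) = 18.8/28.8 = 0.6528.
So R1 = R2 · (V_in/V_out − 1) = 14.6 × (28.8/18.8 − 1) = 14.6 × 0.5319 = 7.766 MΩ.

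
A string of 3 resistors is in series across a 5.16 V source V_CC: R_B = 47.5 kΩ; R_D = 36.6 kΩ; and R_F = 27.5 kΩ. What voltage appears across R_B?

V ≈ 2.20 V

ΣR = 47.5 + 36.6 + 27.5 = 111.6 kΩ.
V = V_CC · R/ΣR = 5.16 × 0.4256 = 2.196 V.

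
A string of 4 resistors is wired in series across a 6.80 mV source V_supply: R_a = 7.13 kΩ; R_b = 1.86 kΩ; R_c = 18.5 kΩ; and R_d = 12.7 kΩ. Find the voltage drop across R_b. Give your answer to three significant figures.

V ≈ 0.315 mV

ΣR = 7.13 + 1.86 + 18.5 + 12.7 = 40.19 kΩ.
V = V_supply · R/ΣR = 6.80 × 0.04628 = 0.3147 mV.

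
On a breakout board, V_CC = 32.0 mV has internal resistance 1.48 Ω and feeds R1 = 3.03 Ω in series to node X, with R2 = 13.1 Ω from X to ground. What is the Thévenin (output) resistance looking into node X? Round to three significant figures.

R_th ≈ 3.35 Ω

R1' = 1.48 + 3.03 = 4.510 Ω (source resistance + R1).
Zeroing V_CC shorts the top of R1' to ground, so R_th = R1' ‖ R2 = 3.355 Ω.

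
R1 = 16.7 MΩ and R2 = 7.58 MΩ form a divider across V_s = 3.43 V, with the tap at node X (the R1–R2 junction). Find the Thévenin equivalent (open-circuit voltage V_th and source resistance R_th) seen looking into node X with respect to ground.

Open-circuit (no load on X): V_th = V_s · R2/(R1 + R2) = 3.43 × 7.58/(16.70 + 7.58) = 1.071 V.
Zeroing V_s shorts the top of R1 to ground, so R_th = R1 ‖ R2 = 5.214 MΩ.

V_th ≈ 1.07 V, R_th ≈ 5.21 MΩ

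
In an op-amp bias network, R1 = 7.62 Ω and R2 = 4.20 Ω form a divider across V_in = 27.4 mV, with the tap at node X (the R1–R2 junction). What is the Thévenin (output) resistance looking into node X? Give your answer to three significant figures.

R_th ≈ 2.71 Ω

Zeroing V_in shorts the top of R1 to ground, so R_th = R1 ‖ R2 = 2.708 Ω.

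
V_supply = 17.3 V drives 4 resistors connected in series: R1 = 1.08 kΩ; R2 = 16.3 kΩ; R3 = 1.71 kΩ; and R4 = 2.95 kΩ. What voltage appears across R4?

Total series resistance ΣR = 1.08 + 16.3 + 1.71 + 2.95 = 22.04 kΩ.
V = V_supply · R/ΣR = 17.3 × 0.1338 = 2.316 V.

V ≈ 2.32 V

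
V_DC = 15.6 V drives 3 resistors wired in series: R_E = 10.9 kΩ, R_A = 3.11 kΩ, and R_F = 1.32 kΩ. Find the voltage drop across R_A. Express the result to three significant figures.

Series total: ΣR = 10.9 + 3.11 + 1.32 = 15.33 kΩ.
By the voltage-divider rule, V = 15.6 × 3.110/15.33 = 3.165 V.

V ≈ 3.16 V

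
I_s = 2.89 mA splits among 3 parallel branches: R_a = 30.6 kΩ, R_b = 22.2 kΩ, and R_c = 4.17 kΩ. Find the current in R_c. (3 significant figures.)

ΣG = 1/30.6 + 1/22.2 + 1/4.17 = 0.3175.
R_c takes the fraction G_k/ΣG = 0.2398/0.3175 = 0.7552, so I = 2.89 × 0.7552 = 2.183 mA.

I ≈ 2.18 mA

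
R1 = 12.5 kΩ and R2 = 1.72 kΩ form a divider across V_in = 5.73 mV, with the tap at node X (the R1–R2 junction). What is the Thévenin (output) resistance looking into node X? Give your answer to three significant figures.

R_th ≈ 1.51 kΩ

Zeroing V_in shorts the top of R1 to ground, so R_th = R1 ‖ R2 = 1.512 kΩ.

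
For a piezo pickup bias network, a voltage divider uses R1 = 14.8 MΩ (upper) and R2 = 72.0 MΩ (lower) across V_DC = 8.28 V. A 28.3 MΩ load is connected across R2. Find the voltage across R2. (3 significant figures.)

V_out ≈ 4.79 V

First combine the lower leg with the load: R2 ‖ R_L = 20.32 MΩ.
Then V_out = V_DC · R2'/(R1 + R2') = 8.28 × 20.32/35.12 = 4.790 V.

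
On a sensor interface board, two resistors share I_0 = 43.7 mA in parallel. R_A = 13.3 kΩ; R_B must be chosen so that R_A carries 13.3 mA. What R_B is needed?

In a two-way split, I_A/I_0 = R_B/(R_A + R_B).
With f = 0.3043, R_B = R_A · f/(1−f) = 13.3 × 0.4375 = 5.819 kΩ.

R_B ≈ 5.82 kΩ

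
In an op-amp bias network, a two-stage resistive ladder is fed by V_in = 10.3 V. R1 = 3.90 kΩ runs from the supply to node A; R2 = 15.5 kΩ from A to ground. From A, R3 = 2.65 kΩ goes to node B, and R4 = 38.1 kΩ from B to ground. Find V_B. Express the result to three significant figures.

V_B ≈ 7.15 V

The second stage (R3 + R4 = 40.75 kΩ) loads node A in parallel with R2.
Effective lower resistance at A: R2 ‖ 40.75 = 11.23 kΩ.
First divider: V_A = V_in · 11.23/(3.90 + 11.23) = 7.645 V.
V_B = V_A × 0.9350 = 7.148 V.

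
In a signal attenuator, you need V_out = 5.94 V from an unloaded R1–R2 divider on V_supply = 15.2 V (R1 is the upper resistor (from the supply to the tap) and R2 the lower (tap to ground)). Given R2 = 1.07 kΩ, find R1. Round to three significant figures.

The divider ratio is R2/(R1+R2) = 5.94/15.2 = 0.3908.
So R1 = R2 · (V_supply/V_out − 1) = 1.07 × (15.2/5.94 − 1) = 1.07 × 1.559 = 1.668 kΩ.

R1 ≈ 1.67 kΩ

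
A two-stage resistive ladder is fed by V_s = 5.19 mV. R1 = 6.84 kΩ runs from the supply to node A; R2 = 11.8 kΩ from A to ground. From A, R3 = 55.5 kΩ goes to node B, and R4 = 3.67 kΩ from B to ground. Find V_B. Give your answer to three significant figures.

V_B ≈ 0.190 mV

Looking into the second stage from A: R3 + R4 = 59.17 kΩ appears in parallel with R2.
Effective lower resistance at A: R2 ‖ 59.17 = 9.838 kΩ.
V_A = 5.19 × 9.838/(6.84 + 9.838) = 3.061 mV.
Stage 2 is unloaded, so V_B = V_A · R4/(R3+R4) = 3.061 × 3.67/59.17 = 0.1899 mV.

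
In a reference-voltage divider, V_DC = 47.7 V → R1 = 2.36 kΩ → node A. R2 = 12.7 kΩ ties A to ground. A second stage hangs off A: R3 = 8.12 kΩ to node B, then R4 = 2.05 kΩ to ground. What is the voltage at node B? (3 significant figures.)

Looking into the second stage from A: R3 + R4 = 10.17 kΩ appears in parallel with R2.
R2 ‖ (R3+R4) = 5.648 kΩ.
V_A = 47.7 × 5.648/(2.36 + 5.648) = 33.64 V.
Then the unloaded second divider: V_B = V_A × R4/(R3+R4) = 33.64 × 0.2016 = 6.781 V.

V_B ≈ 6.78 V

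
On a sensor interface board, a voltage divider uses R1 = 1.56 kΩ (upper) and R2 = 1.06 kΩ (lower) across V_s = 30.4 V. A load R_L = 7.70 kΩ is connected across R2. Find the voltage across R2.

V_out ≈ 11.4 V

First combine the lower leg with the load: R2 ‖ R_L = 0.9317 kΩ.
Now apply the divider: V_out = 30.4 × 0.3739 = 11.37 V.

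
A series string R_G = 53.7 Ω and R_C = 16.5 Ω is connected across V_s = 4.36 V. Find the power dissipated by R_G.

ΣR = 70.20 Ω → I = 4.36/70.20 = 0.06211 A.
P(R_G) = I²·R_G = (0.06211)² × 53.7 = 0.2071 W.

P ≈ 0.207 W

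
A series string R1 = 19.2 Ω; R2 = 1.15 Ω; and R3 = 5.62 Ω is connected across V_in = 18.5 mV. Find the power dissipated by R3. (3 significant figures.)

The common current is I = 18.5/25.97 = 0.7124 mA.
P = I²R = 0.5075 × 5.62 = 2.852 µW.

P ≈ 2.85 µW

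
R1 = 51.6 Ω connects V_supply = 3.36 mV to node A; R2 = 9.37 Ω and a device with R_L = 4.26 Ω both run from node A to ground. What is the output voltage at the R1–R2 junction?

V_out ≈ 0.180 mV

R2 ‖ R_L = (9.37 × 4.26)/(9.37 + 4.26) = 2.929 Ω.
Voltage divider with the loaded lower leg: V_out = 3.36 × 2.929/(51.6 + 2.929) = 3.36 × 0.05371 = 0.1805 mV.
(Unloaded it would be 0.516 mV; the load pulls it down.)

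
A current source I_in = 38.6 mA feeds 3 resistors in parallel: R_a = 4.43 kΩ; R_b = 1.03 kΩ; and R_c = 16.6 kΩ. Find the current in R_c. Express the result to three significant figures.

Total conductance ΣG = 1/4.43 + 1/1.03 + 1/16.6 = 1.257 (units of 1/kΩ).
Current divider: I(R_c) = I_in · G_k/ΣG = 38.6 × (0.06024/1.257) = 38.6 × 0.04793 = 1.850 mA.

I ≈ 1.85 mA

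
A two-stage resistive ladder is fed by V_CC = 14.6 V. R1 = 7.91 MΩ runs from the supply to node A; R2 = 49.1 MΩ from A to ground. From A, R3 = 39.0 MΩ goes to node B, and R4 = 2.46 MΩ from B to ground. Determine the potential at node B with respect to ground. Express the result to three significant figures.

V_B ≈ 0.641 V

The second stage (R3 + R4 = 41.46 MΩ) loads node A in parallel with R2.
R2 ‖ (R3+R4) = 22.48 MΩ.
So V_A = 14.6 × 0.7397 = 10.80 V.
V_B = V_A × 0.05933 = 0.6408 V.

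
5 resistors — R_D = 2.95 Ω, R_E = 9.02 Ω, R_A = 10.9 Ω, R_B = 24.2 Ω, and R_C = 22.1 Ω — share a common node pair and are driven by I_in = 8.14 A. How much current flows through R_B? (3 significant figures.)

Total conductance ΣG = 1/2.95 + 1/9.02 + 1/10.9 + 1/24.2 + 1/22.1 = 0.6282 (units of 1/Ω).
R_B takes the fraction G_k/ΣG = 0.04132/0.6282 = 0.06578, so I = 8.14 × 0.06578 = 0.5355 A.

I ≈ 0.535 A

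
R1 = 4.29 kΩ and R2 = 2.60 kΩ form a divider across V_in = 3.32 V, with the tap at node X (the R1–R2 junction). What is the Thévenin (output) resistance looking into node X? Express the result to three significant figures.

Looking into X with the source shorted: R_th = R1·R2/(R1+R2) = 4.290 × 2.60/6.890 = 1.619 kΩ.

R_th ≈ 1.62 kΩ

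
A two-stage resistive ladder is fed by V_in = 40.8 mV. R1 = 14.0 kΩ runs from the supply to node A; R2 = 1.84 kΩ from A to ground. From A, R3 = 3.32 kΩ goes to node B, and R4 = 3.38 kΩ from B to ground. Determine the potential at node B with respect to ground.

V_B ≈ 1.92 mV

The second stage (R3 + R4 = 6.700 kΩ) loads node A in parallel with R2.
R2 ‖ (R3+R4) = 1.444 kΩ.
So V_A = 40.8 × 0.09347 = 3.814 mV.
V_B = V_A × 0.5045 = 1.924 mV.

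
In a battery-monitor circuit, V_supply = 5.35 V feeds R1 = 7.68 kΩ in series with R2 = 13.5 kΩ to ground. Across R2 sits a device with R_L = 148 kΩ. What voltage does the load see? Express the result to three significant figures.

R2 ‖ R_L = (13.5 × 148)/(13.5 + 148) = 12.37 kΩ.
Then V_out = V_supply · R2'/(R1 + R2') = 5.35 × 12.37/20.05 = 3.301 V.
(Unloaded it would be 3.41 V; the load pulls it down.)

V_out ≈ 3.30 V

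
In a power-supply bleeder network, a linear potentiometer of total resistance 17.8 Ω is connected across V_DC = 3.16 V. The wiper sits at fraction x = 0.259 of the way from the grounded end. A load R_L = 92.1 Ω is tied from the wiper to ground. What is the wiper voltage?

The pot divides into 13.19 Ω above the wiper and 4.610 Ω below.
Lower segment in parallel with the load: 4.610 ‖ 92.1 = 4.390 Ω.
V_out = 3.16 × 4.390/(13.19 + 4.390) = 0.7892 V.

V_out ≈ 0.789 V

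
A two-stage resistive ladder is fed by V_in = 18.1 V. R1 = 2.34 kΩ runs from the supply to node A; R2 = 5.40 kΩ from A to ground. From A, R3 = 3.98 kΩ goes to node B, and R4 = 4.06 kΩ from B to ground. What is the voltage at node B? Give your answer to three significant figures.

V_B ≈ 5.30 V

Looking into the second stage from A: R3 + R4 = 8.040 kΩ appears in parallel with R2.
Effective lower resistance at A: R2 ‖ 8.040 = 3.230 kΩ.
First divider: V_A = V_in · 3.230/(2.34 + 3.230) = 10.50 V.
V_B = V_A × 0.5050 = 5.300 V.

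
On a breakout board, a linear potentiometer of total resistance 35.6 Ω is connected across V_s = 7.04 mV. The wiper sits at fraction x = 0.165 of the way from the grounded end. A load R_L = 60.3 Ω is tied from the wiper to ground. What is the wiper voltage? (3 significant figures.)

V_out ≈ 1.07 mV

Split the track: R_lower = x·R_p = 5.874 Ω, R_upper = (1−x)·R_p = 29.73 Ω.
(x·R_p) ‖ R_L = 5.353 Ω.
Then V_out = V_s · 5.353/(29.73 + 5.353) = 1.074 mV.
(Unloaded: V_out = x·V_s = 1.16 mV.)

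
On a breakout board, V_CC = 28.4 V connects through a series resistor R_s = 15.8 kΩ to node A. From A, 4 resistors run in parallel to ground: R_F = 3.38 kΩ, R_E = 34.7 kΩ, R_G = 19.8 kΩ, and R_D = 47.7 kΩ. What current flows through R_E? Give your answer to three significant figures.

I ≈ 0.113 mA

Parallel bank: R_p = 1/(1/3.38 + 1/34.7 + 1/19.8 + 1/47.7) = 2.524 kΩ.
V_A = 28.4 × 2.524/18.32 = 3.912 V.
I(R_E) = V_A / R_E = 3.912/34.7 = 0.1127 mA.
(Check via current divider: I_total = 1.550 mA; share G_k/ΣG = 0.07275 → same result.)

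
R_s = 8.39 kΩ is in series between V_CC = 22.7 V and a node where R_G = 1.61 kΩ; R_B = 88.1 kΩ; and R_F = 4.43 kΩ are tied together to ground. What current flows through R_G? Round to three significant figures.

I ≈ 1.72 mA

Combine the parallel branches: R_p = (1/1.61 + 1/88.1 + 1/4.43)⁻¹ = 1.165 kΩ.
V_A = 22.7 × 1.165/9.555 = 2.768 V.
Branch current I = V_A/R_G = 2.768/1.61 = 1.719 mA.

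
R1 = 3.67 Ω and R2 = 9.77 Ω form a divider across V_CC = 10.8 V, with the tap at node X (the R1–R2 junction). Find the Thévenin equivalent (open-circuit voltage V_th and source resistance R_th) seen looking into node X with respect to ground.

V_th ≈ 7.85 V, R_th ≈ 2.67 Ω

V_th is the unloaded tap voltage: V_CC · R2/(R1+R2) = 10.8 × 0.7269 = 7.851 V.
With V_CC suppressed (replaced by a short), R_th = R1 ‖ R2 = (3.670 × 9.77)/(3.670 + 9.77) = 2.668 Ω.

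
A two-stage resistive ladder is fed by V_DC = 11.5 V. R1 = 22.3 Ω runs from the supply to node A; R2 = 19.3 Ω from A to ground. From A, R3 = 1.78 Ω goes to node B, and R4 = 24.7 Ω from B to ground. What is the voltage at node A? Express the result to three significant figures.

V_A ≈ 3.84 V

Looking into the second stage from A: R3 + R4 = 26.48 Ω appears in parallel with R2.
R2 ‖ (R3+R4) = 11.16 Ω.
First divider: V_A = V_DC · 11.16/(22.3 + 11.16) = 3.836 V.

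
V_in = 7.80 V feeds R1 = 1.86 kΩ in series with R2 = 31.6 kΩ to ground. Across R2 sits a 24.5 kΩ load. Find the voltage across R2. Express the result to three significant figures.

V_out ≈ 6.87 V

First combine the lower leg with the load: R2 ‖ R_L = 13.80 kΩ.
Then V_out = V_in · R2'/(R1 + R2') = 7.80 × 13.80/15.66 = 6.874 V.
(Unloaded it would be 7.37 V; the load pulls it down.)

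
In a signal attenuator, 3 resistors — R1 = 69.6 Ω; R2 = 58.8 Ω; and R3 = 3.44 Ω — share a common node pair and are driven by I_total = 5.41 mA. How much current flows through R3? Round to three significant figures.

ΣG = 1/69.6 + 1/58.8 + 1/3.44 = 0.3221.
Current divider: I(R3) = I_total · G_k/ΣG = 5.41 × (0.2907/0.3221) = 5.41 × 0.9026 = 4.883 mA.

I ≈ 4.88 mA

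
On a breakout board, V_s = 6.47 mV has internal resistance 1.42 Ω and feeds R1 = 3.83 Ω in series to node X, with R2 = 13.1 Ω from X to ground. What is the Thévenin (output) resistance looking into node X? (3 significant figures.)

R1' = 1.42 + 3.83 = 5.250 Ω (source resistance + R1).
Zeroing V_s shorts the top of R1' to ground, so R_th = R1' ‖ R2 = 3.748 Ω.

R_th ≈ 3.75 Ω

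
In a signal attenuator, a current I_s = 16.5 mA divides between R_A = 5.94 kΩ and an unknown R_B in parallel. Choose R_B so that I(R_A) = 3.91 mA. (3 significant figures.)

R_B ≈ 1.84 kΩ

The fraction through R_A equals R_B/(R_A+R_B).
With f = 0.2370, R_B = R_A · f/(1−f) = 5.94 × 0.3106 = 1.845 kΩ.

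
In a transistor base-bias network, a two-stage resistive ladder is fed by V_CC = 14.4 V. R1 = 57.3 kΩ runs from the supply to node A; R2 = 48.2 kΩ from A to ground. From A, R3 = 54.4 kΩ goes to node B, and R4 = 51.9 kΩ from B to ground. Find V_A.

V_A ≈ 5.28 V

Looking into the second stage from A: R3 + R4 = 106.3 kΩ appears in parallel with R2.
Effective lower resistance at A: R2 ‖ 106.3 = 33.16 kΩ.
First divider: V_A = V_CC · 33.16/(57.3 + 33.16) = 5.279 V.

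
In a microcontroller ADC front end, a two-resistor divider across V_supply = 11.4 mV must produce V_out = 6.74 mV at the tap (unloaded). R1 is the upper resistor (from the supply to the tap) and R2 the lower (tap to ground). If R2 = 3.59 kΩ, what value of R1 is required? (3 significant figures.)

R1 ≈ 2.48 kΩ

The divider ratio is R2/(R1+R2) = 6.74/11.4 = 0.5912.
So R1 = R2 · (V_supply/V_out − 1) = 3.59 × (11.4/6.74 − 1) = 3.59 × 0.6914 = 2.482 kΩ.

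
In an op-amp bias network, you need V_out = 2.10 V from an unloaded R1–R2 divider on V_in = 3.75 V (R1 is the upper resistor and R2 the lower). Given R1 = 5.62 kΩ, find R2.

R2 ≈ 7.15 kΩ

V_out/V_in = R2/(R1+R2) = 0.5600.
R2 = R1 · 0.5600/(1 − 0.5600) = 7.153 kΩ.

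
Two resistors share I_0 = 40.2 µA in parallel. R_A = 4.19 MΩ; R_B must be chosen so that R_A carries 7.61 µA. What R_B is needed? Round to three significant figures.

The fraction through R_A equals R_B/(R_A+R_B).
With f = 0.1893, R_B = R_A · f/(1−f) = 4.19 × 0.2335 = 0.9784 MΩ.

R_B ≈ 0.978 MΩ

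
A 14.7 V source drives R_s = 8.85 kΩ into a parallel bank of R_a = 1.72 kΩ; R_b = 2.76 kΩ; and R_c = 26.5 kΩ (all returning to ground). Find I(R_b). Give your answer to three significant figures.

I ≈ 0.550 mA

Parallel bank: R_p = 1/(1/1.72 + 1/2.76 + 1/26.5) = 1.019 kΩ.
V_A by voltage divider: V_A = 14.7 × 1.019/(8.85 + 1.019) = 1.518 V.
Branch current I = V_A/R_b = 1.518/2.76 = 0.5499 mA.
(Check via current divider: I_total = 1.490 mA; share G_k/ΣG = 0.3692 → same result.)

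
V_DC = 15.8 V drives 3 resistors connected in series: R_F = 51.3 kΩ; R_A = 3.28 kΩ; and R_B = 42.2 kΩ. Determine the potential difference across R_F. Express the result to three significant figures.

ΣR = 51.3 + 3.28 + 42.2 = 96.78 kΩ.
By the voltage-divider rule, V = 15.8 × 51.30/96.78 = 8.375 V.

V ≈ 8.38 V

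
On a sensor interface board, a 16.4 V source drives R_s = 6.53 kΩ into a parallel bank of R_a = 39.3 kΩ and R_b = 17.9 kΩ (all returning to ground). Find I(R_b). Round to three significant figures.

Parallel bank: R_p = 1/(1/39.3 + 1/17.9) = 12.30 kΩ.
V_A by voltage divider: V_A = 16.4 × 12.30/(6.53 + 12.30) = 10.71 V.
Branch current I = V_A/R_b = 10.71/17.9 = 0.5984 mA.

I ≈ 0.598 mA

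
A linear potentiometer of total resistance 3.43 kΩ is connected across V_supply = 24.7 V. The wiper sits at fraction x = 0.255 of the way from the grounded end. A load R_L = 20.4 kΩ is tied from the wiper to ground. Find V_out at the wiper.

V_out ≈ 6.10 V

Split the track: R_lower = x·R_p = 0.8747 kΩ, R_upper = (1−x)·R_p = 2.555 kΩ.
R_L loads the lower segment: effective lower R = 0.8387 kΩ.
Loaded-divider output: V_out = 24.7 × 0.2471 = 6.104 V.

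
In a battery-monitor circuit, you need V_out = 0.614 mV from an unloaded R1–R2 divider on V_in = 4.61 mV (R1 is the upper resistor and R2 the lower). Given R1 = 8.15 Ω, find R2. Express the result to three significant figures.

R2 ≈ 1.25 Ω

The divider ratio is R2/(R1+R2) = 0.614/4.61 = 0.1332.
Rearranging, R2 = R1·k/(1−k) = 8.15 × 0.1537 = 1.252 Ω.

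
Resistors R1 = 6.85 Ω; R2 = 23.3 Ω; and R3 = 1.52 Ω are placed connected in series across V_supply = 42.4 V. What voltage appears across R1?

ΣR = 6.85 + 23.3 + 1.52 = 31.67 Ω.
By the voltage-divider rule, V = 42.4 × 6.850/31.67 = 9.171 V.

V ≈ 9.17 V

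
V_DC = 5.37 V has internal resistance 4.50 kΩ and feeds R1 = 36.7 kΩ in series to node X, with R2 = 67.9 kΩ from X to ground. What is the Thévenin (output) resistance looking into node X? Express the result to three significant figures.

R_th ≈ 25.6 kΩ

R1' = 4.50 + 36.7 = 41.20 kΩ (source resistance + R1).
With V_DC suppressed (replaced by a short), R_th = R1' ‖ R2 = (41.20 × 67.9)/(41.20 + 67.9) = 25.64 kΩ.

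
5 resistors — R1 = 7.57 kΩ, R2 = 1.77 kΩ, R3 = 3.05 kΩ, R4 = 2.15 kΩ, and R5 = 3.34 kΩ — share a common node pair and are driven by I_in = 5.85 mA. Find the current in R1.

I ≈ 0.432 mA

ΣG = 1/7.57 + 1/1.77 + 1/3.05 + 1/2.15 + 1/3.34 = 1.789.
Current divider: I(R1) = I_in · G_k/ΣG = 5.85 × (0.1321/1.789) = 5.85 × 0.07382 = 0.4319 mA.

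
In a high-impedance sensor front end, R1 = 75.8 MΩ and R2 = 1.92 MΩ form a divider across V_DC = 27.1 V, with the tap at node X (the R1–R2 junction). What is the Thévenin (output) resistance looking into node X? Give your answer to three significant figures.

R_th ≈ 1.87 MΩ

Zeroing V_DC shorts the top of R1 to ground, so R_th = R1 ‖ R2 = 1.873 MΩ.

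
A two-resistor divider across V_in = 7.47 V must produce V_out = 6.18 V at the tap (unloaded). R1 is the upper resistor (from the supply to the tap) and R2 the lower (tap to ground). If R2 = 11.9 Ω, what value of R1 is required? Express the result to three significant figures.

R1 ≈ 2.48 Ω

The divider ratio is R2/(R1+R2) = 6.18/7.47 = 0.8273.
So R1 = R2 · (V_in/V_out − 1) = 11.9 × (7.47/6.18 − 1) = 11.9 × 0.2087 = 2.484 Ω.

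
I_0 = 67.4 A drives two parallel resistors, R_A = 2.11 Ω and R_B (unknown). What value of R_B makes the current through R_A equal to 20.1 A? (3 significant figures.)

In a two-way split, I_A/I_0 = R_B/(R_A + R_B).
With f = 0.2982, R_B = R_A · f/(1−f) = 2.11 × 0.4249 = 0.8966 Ω.

R_B ≈ 0.897 Ω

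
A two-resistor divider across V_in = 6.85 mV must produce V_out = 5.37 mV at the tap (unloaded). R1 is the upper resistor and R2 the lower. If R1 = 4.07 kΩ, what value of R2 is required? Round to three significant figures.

The divider ratio is R2/(R1+R2) = 5.37/6.85 = 0.7839.
Rearranging, R2 = R1·k/(1−k) = 4.07 × 3.628 = 14.77 kΩ.

R2 ≈ 14.8 kΩ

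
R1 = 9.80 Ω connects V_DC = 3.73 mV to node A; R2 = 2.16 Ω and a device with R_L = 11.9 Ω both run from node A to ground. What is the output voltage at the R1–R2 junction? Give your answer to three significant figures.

R2 ‖ R_L = (2.16 × 11.9)/(2.16 + 11.9) = 1.828 Ω.
Voltage divider with the loaded lower leg: V_out = 3.73 × 1.828/(9.80 + 1.828) = 3.73 × 0.1572 = 0.5864 mV.

V_out ≈ 0.586 mV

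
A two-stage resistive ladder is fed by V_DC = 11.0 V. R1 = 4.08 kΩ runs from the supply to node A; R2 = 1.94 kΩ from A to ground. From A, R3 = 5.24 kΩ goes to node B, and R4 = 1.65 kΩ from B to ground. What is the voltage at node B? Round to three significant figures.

V_B ≈ 0.713 V

Looking into the second stage from A: R3 + R4 = 6.890 kΩ appears in parallel with R2.
R2 ‖ (R3+R4) = 1.514 kΩ.
V_A = 11.0 × 1.514/(4.08 + 1.514) = 2.977 V.
Then the unloaded second divider: V_B = V_A × R4/(R3+R4) = 2.977 × 0.2395 = 0.7129 V.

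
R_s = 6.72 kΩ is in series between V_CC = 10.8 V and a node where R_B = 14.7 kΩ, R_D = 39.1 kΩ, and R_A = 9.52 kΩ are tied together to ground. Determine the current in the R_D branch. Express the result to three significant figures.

I ≈ 0.118 mA

Parallel bank: R_p = 1/(1/14.7 + 1/39.1 + 1/9.52) = 5.034 kΩ.
V_A = 10.8 × 5.034/11.75 = 4.625 V.
I(R_D) = V_A / R_D = 4.625/39.1 = 0.1183 mA.
(Check via current divider: I_total = 0.9188 mA; share G_k/ΣG = 0.1287 → same result.)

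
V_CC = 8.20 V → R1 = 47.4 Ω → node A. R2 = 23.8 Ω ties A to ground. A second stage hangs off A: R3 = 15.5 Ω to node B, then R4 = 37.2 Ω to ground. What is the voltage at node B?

Node A sees R2 in parallel with the series input of stage 2, R3 + R4 = 52.70 Ω.
Effective lower resistance at A: R2 ‖ 52.70 = 16.40 Ω.
So V_A = 8.20 × 0.2570 = 2.107 V.
Then the unloaded second divider: V_B = V_A × R4/(R3+R4) = 2.107 × 0.7059 = 1.488 V.

V_B ≈ 1.49 V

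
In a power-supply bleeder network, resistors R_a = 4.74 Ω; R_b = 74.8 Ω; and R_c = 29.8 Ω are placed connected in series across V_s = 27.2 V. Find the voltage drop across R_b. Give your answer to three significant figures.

V ≈ 18.6 V

Total series resistance ΣR = 4.74 + 74.8 + 29.8 = 109.3 Ω.
V = V_s · R/ΣR = 27.2 × 0.6841 = 18.61 V.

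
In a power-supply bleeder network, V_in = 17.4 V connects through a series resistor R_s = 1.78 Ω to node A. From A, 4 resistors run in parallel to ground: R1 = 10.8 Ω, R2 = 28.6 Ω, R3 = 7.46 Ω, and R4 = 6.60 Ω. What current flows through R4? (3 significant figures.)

Combine the parallel branches: R_p = (1/10.8 + 1/28.6 + 1/7.46 + 1/6.60)⁻¹ = 2.421 Ω.
V_A by voltage divider: V_A = 17.4 × 2.421/(1.78 + 2.421) = 10.03 V.
I(R4) = V_A / R4 = 10.03/6.60 = 1.519 A.

I ≈ 1.52 A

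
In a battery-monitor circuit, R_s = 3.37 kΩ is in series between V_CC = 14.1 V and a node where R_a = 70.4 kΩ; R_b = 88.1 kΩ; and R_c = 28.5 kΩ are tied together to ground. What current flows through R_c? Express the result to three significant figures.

Parallel bank: R_p = 1/(1/70.4 + 1/88.1 + 1/28.5) = 16.49 kΩ.
V_A by voltage divider: V_A = 14.1 × 16.49/(3.37 + 16.49) = 11.71 V.
I(R_c) = V_A / R_c = 11.71/28.5 = 0.4108 mA.
(Equivalently: I_total = 0.7100 mA, then current-divider fraction G_k/ΣG = 0.5786.)

I ≈ 0.411 mA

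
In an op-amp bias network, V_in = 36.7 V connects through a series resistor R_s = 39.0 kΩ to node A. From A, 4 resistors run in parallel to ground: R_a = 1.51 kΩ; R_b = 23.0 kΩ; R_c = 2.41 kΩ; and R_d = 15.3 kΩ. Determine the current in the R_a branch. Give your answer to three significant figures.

Combine the parallel branches: R_p = (1/1.51 + 1/23.0 + 1/2.41 + 1/15.3)⁻¹ = 0.8432 kΩ.
V_A = 36.7 × 0.8432/39.84 = 0.7766 V.
I(R_a) = V_A / R_a = 0.7766/1.51 = 0.5143 mA.
(Check via current divider: I_total = 0.9211 mA; share G_k/ΣG = 0.5584 → same result.)

I ≈ 0.514 mA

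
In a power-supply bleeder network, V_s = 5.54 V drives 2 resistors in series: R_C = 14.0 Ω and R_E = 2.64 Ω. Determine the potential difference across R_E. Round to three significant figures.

Series total: ΣR = 14.0 + 2.64 = 16.64 Ω.
Voltage divider: V = V_s · (2.640 / 16.64) = 5.54 × 0.1587 = 0.8789 V.

V ≈ 0.879 V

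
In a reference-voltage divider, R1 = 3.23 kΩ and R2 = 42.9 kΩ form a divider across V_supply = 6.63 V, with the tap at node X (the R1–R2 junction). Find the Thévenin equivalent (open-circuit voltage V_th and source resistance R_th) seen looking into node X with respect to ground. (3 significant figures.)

With X open, the divider is unloaded: V_th = 6.63 × 42.9/46.13 = 6.166 V.
With V_supply suppressed (replaced by a short), R_th = R1 ‖ R2 = (3.230 × 42.9)/(3.230 + 42.9) = 3.004 kΩ.

V_th ≈ 6.17 V, R_th ≈ 3.00 kΩ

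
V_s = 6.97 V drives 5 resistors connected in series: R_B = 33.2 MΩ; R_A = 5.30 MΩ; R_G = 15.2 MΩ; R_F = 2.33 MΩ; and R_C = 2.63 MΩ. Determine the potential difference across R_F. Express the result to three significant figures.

V ≈ 0.277 V

ΣR = 33.2 + 5.30 + 15.2 + 2.33 + 2.63 = 58.66 MΩ.
By the voltage-divider rule, V = 6.97 × 2.330/58.66 = 0.2769 V.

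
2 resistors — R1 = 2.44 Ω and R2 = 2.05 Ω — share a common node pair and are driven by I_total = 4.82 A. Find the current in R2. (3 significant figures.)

I ≈ 2.62 A

For two parallel branches, I_k = I_total · (other R)/(sum of R).
I(R2) = 4.82 × 2.44/(2.44 + 2.05) = 4.82 × 0.5434 = 2.619 A.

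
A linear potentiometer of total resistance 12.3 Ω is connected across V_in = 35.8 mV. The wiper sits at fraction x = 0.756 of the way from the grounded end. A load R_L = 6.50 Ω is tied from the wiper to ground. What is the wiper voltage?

V_out ≈ 20.1 mV

The pot divides into 3.001 Ω above the wiper and 9.299 Ω below.
R_L loads the lower segment: effective lower R = 3.826 Ω.
Then V_out = V_in · 3.826/(3.001 + 3.826) = 20.06 mV.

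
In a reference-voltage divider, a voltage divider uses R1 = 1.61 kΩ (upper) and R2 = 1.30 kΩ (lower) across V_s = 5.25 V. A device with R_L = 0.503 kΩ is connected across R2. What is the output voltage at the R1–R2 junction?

First combine the lower leg with the load: R2 ‖ R_L = 0.3627 kΩ.
Then V_out = V_s · R2'/(R1 + R2') = 5.25 × 0.3627/1.973 = 0.9652 V.
(Unloaded it would be 2.35 V; the load pulls it down.)

V_out ≈ 0.965 V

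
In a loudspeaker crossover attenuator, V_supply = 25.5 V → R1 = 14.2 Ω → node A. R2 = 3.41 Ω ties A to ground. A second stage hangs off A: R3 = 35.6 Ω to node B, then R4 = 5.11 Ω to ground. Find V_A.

V_A ≈ 4.63 V

The second stage (R3 + R4 = 40.71 Ω) loads node A in parallel with R2.
R2 ‖ (R3+R4) = 3.146 Ω.
So V_A = 25.5 × 0.1814 = 4.625 V.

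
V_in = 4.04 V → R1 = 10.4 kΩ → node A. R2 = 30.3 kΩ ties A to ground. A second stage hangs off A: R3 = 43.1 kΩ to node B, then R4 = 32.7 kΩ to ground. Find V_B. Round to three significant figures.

The second stage (R3 + R4 = 75.80 kΩ) loads node A in parallel with R2.
Effective lower resistance at A: R2 ‖ 75.80 = 21.65 kΩ.
First divider: V_A = V_in · 21.65/(10.4 + 21.65) = 2.729 V.
Then the unloaded second divider: V_B = V_A × R4/(R3+R4) = 2.729 × 0.4314 = 1.177 V.

V_B ≈ 1.18 V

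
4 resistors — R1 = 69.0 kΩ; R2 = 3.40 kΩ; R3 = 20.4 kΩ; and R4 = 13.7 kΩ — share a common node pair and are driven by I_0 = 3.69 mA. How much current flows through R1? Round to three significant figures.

I ≈ 0.124 mA

Total conductance ΣG = 1/69.0 + 1/3.40 + 1/20.4 + 1/13.7 = 0.4306 (units of 1/kΩ).
By the current-divider rule, I = I_0 · G_k/ΣG = 3.69 × 0.03366 = 0.1242 mA.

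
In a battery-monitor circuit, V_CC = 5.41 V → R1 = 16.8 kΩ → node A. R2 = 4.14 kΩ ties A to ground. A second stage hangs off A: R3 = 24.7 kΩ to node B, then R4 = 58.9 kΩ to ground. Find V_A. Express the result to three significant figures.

V_A ≈ 1.03 V

Node A sees R2 in parallel with the series input of stage 2, R3 + R4 = 83.60 kΩ.
Effective lower resistance at A: R2 ‖ 83.60 = 3.945 kΩ.
So V_A = 5.41 × 0.1902 = 1.029 V.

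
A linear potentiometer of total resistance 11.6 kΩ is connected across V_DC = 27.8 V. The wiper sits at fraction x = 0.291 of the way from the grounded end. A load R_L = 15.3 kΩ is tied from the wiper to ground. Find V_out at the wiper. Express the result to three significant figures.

Lower segment x·R_p = 3.376 kΩ; upper segment (1−x)·R_p = 8.224 kΩ.
(x·R_p) ‖ R_L = 2.765 kΩ.
Then V_out = V_DC · 2.765/(8.224 + 2.765) = 6.996 V.

V_out ≈ 7.00 V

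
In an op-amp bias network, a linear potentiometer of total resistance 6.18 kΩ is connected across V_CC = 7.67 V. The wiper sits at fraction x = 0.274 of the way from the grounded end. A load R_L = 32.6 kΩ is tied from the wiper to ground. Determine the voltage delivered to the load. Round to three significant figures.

Lower segment x·R_p = 1.693 kΩ; upper segment (1−x)·R_p = 4.487 kΩ.
(x·R_p) ‖ R_L = 1.610 kΩ.
Then V_out = V_CC · 1.610/(4.487 + 1.610) = 2.025 V.
(Unloaded: V_out = x·V_CC = 2.10 V.)

V_out ≈ 2.03 V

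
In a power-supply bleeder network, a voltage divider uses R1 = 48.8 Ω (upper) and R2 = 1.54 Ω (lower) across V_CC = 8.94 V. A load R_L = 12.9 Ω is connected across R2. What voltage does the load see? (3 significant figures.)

V_out ≈ 0.245 V

The load sits in parallel with R2, giving an effective lower resistance R2' = R2·R_L/(R2+R_L) = 1.376 Ω.
Now apply the divider: V_out = 8.94 × 0.02742 = 0.2451 V.
(Unloaded it would be 0.273 V; the load pulls it down.)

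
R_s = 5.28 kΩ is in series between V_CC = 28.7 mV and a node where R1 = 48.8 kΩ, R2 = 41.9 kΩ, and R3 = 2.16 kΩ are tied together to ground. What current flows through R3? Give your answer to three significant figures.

I ≈ 3.61 µA

Parallel bank: R_p = 1/(1/48.8 + 1/41.9 + 1/2.16) = 1.971 kΩ.
V_A by voltage divider: V_A = 28.7 × 1.971/(5.28 + 1.971) = 7.802 mV.
Branch current I = V_A/R3 = 7.802/2.16 = 3.612 µA.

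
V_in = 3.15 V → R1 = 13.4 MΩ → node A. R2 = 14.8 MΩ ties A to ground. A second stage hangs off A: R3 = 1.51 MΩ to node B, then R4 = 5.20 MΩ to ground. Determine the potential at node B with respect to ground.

V_B ≈ 0.626 V

Looking into the second stage from A: R3 + R4 = 6.710 MΩ appears in parallel with R2.
R2 ‖ (R3+R4) = 4.617 MΩ.
First divider: V_A = V_in · 4.617/(13.4 + 4.617) = 0.8072 V.
Stage 2 is unloaded, so V_B = V_A · R4/(R3+R4) = 0.8072 × 5.20/6.710 = 0.6255 V.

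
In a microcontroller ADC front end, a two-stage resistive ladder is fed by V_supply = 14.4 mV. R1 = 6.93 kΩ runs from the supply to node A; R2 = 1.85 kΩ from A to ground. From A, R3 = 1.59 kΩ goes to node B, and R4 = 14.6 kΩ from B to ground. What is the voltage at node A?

Looking into the second stage from A: R3 + R4 = 16.19 kΩ appears in parallel with R2.
Effective lower resistance at A: R2 ‖ 16.19 = 1.660 kΩ.
First divider: V_A = V_supply · 1.660/(6.93 + 1.660) = 2.783 mV.

V_A ≈ 2.78 mV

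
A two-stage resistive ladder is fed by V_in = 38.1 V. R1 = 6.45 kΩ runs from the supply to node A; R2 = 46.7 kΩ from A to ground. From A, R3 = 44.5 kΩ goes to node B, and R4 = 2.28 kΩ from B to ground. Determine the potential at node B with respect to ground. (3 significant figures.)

Looking into the second stage from A: R3 + R4 = 46.78 kΩ appears in parallel with R2.
Effective lower resistance at A: R2 ‖ 46.78 = 23.37 kΩ.
V_A = 38.1 × 23.37/(6.45 + 23.37) = 29.86 V.
Then the unloaded second divider: V_B = V_A × R4/(R3+R4) = 29.86 × 0.04874 = 1.455 V.

V_B ≈ 1.46 V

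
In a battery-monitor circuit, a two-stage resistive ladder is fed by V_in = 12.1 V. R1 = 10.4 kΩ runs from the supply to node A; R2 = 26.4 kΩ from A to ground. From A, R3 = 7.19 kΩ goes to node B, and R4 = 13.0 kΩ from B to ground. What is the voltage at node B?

Node A sees R2 in parallel with the series input of stage 2, R3 + R4 = 20.19 kΩ.
R2 ‖ (R3+R4) = 11.44 kΩ.
First divider: V_A = V_in · 11.44/(10.4 + 11.44) = 6.338 V.
Then the unloaded second divider: V_B = V_A × R4/(R3+R4) = 6.338 × 0.6439 = 4.081 V.

V_B ≈ 4.08 V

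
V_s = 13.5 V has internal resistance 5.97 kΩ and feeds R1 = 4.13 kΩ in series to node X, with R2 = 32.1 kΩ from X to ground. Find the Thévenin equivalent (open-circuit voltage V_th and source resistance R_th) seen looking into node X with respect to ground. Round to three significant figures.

R1' = 5.97 + 4.13 = 10.10 kΩ (source resistance + R1).
V_th is the unloaded tap voltage: V_s · R2/(R1'+R2) = 13.5 × 0.7607 = 10.27 V.
Looking into X with the source shorted: R_th = R1'·R2/(R1'+R2) = 10.10 × 32.1/42.20 = 7.683 kΩ.

V_th ≈ 10.3 V, R_th ≈ 7.68 kΩ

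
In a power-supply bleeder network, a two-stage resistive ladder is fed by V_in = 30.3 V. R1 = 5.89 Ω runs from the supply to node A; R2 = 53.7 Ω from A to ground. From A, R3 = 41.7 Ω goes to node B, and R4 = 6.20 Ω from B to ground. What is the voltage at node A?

V_A ≈ 24.6 V

The second stage (R3 + R4 = 47.90 Ω) loads node A in parallel with R2.
Effective lower resistance at A: R2 ‖ 47.90 = 25.32 Ω.
V_A = 30.3 × 25.32/(5.89 + 25.32) = 24.58 V.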